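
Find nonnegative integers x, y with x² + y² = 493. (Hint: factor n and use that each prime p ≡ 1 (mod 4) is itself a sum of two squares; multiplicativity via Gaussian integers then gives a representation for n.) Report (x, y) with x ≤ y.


Step 1: Factor n = 493 = 17 · 29.
Step 2: Check the mod-4 condition on each prime factor: 17 ≡ 1 (mod 4), exponent 1; 29 ≡ 1 (mod 4), exponent 1.
All primes ≡ 3 (mod 4) appear to even exponent (or don't appear), so by the two-squares theorem n IS expressible as a sum of two squares.
Step 3: Build a representation. Here n = 17 · 29 is a product of primes ≡ 1 (mod 4). Each prime p ≡ 1 (mod 4) is itself a sum of two squares; find a² by testing p − a² for a perfect square:
  17: 17 − 1² = 16 = 4² ⇒ 17 = 1² + 4².
  29: 29 − 1² = 28, 29 − 2² = 25 = 5² ⇒ 29 = 2² + 5².
  Combine using the Brahmagupta–Fibonacci identity (a² + b²)(c² + d²) = (ac − bd)² + (ad + bc)² = (ac + bd)² + (ad − bc)²:
  17 · 29 = 493: from (1² + 4²)(2² + 5²), take (1·2 − 4·5, 1·5 + 4·2) = (2 − 20, 5 + 8) = (-18, 13); dropping signs (only squares matter) gives (18, 13); check 18² + 13² = 324 + 169 = 493 ✓.
Step 4: Order so x ≤ y and verify: 13² + 18² = 169 + 324 = 493 = n. ✓

n = 493 = 13² + 18² (one valid representation with x ≤ y).


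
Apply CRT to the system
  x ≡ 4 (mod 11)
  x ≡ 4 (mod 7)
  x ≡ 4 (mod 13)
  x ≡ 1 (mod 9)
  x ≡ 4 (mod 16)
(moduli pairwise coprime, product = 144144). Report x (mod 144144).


Product of moduli M = 11 · 7 · 13 · 9 · 16 = 144144.
Merge one congruence at a time:
  Start: x ≡ 4 (mod 11).
  Combine with x ≡ 4 (mod 7); new modulus lcm = 77.
    Write x = 4 + 11·t and substitute into x ≡ 4 (mod 7): 11·t ≡ 4 − 4 = 0 (mod 7).
    Reduce coefficients mod 7: 4·t ≡ 0 (mod 7).
    The inverse of 4 mod 7 is 2 (since 4·2 = 8 = 1·7 + 1), so t ≡ 2·0 = 0 ≡ 0 (mod 7).
    Then x = 4 + 11·0 = 4, valid modulo lcm(11, 7) = 77: x ≡ 4 (mod 77).
  Combine with x ≡ 4 (mod 13); new modulus lcm = 1001.
    Write x = 4 + 77·t and substitute into x ≡ 4 (mod 13): 77·t ≡ 4 − 4 = 0 (mod 13).
    Reduce coefficients mod 13: 12·t ≡ 0 (mod 13).
    The inverse of 12 mod 13 is 12 (since 12·12 = 144 = 11·13 + 1), so t ≡ 12·0 = 0 ≡ 0 (mod 13).
    Then x = 4 + 77·0 = 4, valid modulo lcm(77, 13) = 1001: x ≡ 4 (mod 1001).
  Combine with x ≡ 1 (mod 9); new modulus lcm = 9009.
    Write x = 4 + 1001·t and substitute into x ≡ 1 (mod 9): 1001·t ≡ 1 − 4 = -3 (mod 9).
    Reduce coefficients mod 9: 2·t ≡ 6 (mod 9).
    The inverse of 2 mod 9 is 5 (since 2·5 = 10 = 1·9 + 1), so t ≡ 5·6 = 30 ≡ 3 (mod 9).
    Then x = 4 + 1001·3 = 3007, valid modulo lcm(1001, 9) = 9009: x ≡ 3007 (mod 9009).
  Combine with x ≡ 4 (mod 16); new modulus lcm = 144144.
    Write x = 3007 + 9009·t and substitute into x ≡ 4 (mod 16): 9009·t ≡ 4 − 3007 = -3003 (mod 16).
    Reduce coefficients mod 16: 1·t ≡ 5 (mod 16).
    So t ≡ 5 (mod 16).
    Then x = 3007 + 9009·5 = 48052, valid modulo lcm(9009, 16) = 144144: x ≡ 48052 (mod 144144).
Verify against each original: 48052 mod 11 = 4, 48052 mod 7 = 4, 48052 mod 13 = 4, 48052 mod 9 = 1, 48052 mod 16 = 4.

x ≡ 48052 (mod 144144).


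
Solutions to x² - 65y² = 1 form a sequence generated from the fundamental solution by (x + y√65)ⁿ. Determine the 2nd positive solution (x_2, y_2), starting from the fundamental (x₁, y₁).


Step 1: Find the fundamental solution (x₁, y₁) of x² - 65y² = 1.
  Expand √65 as a continued fraction. a₀ = ⌊√65⌋ = 8; iterate m_{k+1} = d_k·a_k − m_k, d_{k+1} = (65 − m_{k+1}²)/d_k, a_{k+1} = ⌊(a₀ + m_{k+1})/d_{k+1}⌋ (starting m₀ = 0, d₀ = 1), with convergents p_k = a_k·p_{k-1} + p_{k-2}, q_k = a_k·q_{k-1} + q_{k-2} (p₋₁ = 1, q₋₁ = 0):
  k = 0: a₀ = 8; p₀/q₀ = 8/1; p₀² − 65·q₀² = 64 − 65 = -1.
  k = 1: m = 8, d = 1, a = ⌊(8 + 8)/1⌋ = 16; p/q = (16·8 + 1)/(16·1 + 0) = 129/16; p² − 65·q² = 16641 − 16640 = 1.
  The first convergent with p² − 65·q² = 1 gives the fundamental solution (x₁, y₁) = (129, 16).
Step 2: Apply the recurrence (x_{n+1}, y_{n+1}) = (x₁x_n + 65y₁y_n, x₁y_n + y₁x_n) repeatedly.
  From (x_1, y_1) = (129, 16): x_2 = 129·129 + 65·16·16 = 33281; y_2 = 129·16 + 16·129 = 4128.
Step 3: Verify x_2² - 65·y_2² = 1107624961 - 1107624960 = 1 (should be 1). ✓

(x_1, y_1) = (129, 16); (x_2, y_2) = (33281, 4128).


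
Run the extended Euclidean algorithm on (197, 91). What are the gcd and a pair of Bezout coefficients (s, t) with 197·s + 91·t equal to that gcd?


Euclidean algorithm on (197, 91) — divide until remainder is 0:
  197 = 2 · 91 + 15
  91 = 6 · 15 + 1
  15 = 15 · 1 + 0
gcd(197, 91) = 1.
Track Bezout coefficients alongside the remainders: start with r₀ = 197 = a·1 + b·0 (s = 1, t = 0) and r₁ = 91 = a·0 + b·1 (s = 0, t = 1); each new remainder r_{k+1} = r_{k-1} − q_k·r_k inherits s_{k+1} = s_{k-1} − q_k·s_k, t_{k+1} = t_{k-1} − q_k·t_k, so r_k = a·s_k + b·t_k at every step:
  q = 2: r = 15, s = 1 − 2·0 = 1, t = 0 − 2·1 = -2  (check: 197·1 + 91·(-2) = 15)
  q = 6: r = 1, s = 0 − 6·1 = -6, t = 1 − 6·(-2) = 13  (check: 197·(-6) + 91·13 = 1)
The row with r = 1 (the gcd) gives the Bezout coefficients s = -6, t = 13.
Result: 197 · (-6) + 91 · (13) = 1.

gcd(197, 91) = 1; s = -6, t = 13 (check: 197·(-6) + 91·13 = 1).


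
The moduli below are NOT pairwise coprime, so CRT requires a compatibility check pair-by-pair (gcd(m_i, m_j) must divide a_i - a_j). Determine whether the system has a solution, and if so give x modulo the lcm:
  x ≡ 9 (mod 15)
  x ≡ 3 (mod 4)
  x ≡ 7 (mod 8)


Moduli 15, 4, 8 are not pairwise coprime, so CRT works modulo lcm(m_i) when all pairwise compatibility conditions hold.
Pairwise compatibility: gcd(m_i, m_j) must divide a_i - a_j for every pair.
Merge one congruence at a time:
  Start: x ≡ 9 (mod 15).
  Combine with x ≡ 3 (mod 4): gcd(15, 4) = 1; 3 - 9 = -6, which IS divisible by 1, so compatible.
    Write x = 9 + 15·t and substitute into x ≡ 3 (mod 4): 15·t ≡ 3 − 9 = -6 (mod 4).
    Reduce coefficients mod 4: 3·t ≡ 2 (mod 4).
    The inverse of 3 mod 4 is 3 (since 3·3 = 9 = 2·4 + 1), so t ≡ 3·2 = 6 ≡ 2 (mod 4).
    Then x = 9 + 15·2 = 39, valid modulo lcm(15, 4) = 60: x ≡ 39 (mod 60).
  Combine with x ≡ 7 (mod 8): gcd(60, 8) = 4; 7 - 39 = -32, which IS divisible by 4, so compatible.
    Write x = 39 + 60·t and substitute into x ≡ 7 (mod 8): 60·t ≡ 7 − 39 = -32 (mod 8).
    Divide the congruence (and modulus) by g = 4: 15·t ≡ -8 (mod 2).
    Reduce coefficients mod 2: 1·t ≡ 0 (mod 2).
    So t ≡ 0 (mod 2).
    Then x = 39 + 60·0 = 39, valid modulo lcm(60, 8) = 120: x ≡ 39 (mod 120).
Verify: 39 mod 15 = 9, 39 mod 4 = 3, 39 mod 8 = 7.

x ≡ 39 (mod 120).


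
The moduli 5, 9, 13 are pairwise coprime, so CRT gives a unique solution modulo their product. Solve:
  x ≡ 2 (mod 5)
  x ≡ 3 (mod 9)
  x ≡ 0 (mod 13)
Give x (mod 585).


Moduli 5, 9, 13 are pairwise coprime; by CRT there is a unique solution modulo M = 5 · 9 · 13 = 585.
Solve pairwise, accumulating the modulus:
  Start with x ≡ 2 (mod 5).
  Combine with x ≡ 3 (mod 9): since gcd(5, 9) = 1, we get a unique residue mod 45.
    Write x = 2 + 5·t and substitute into x ≡ 3 (mod 9): 5·t ≡ 3 − 2 = 1 (mod 9).
    The inverse of 5 mod 9 is 2 (since 5·2 = 10 = 1·9 + 1), so t ≡ 2·1 = 2 ≡ 2 (mod 9).
    Then x = 2 + 5·2 = 12, valid modulo lcm(5, 9) = 45: x ≡ 12 (mod 45).
  Combine with x ≡ 0 (mod 13): since gcd(45, 13) = 1, we get a unique residue mod 585.
    Write x = 12 + 45·t and substitute into x ≡ 0 (mod 13): 45·t ≡ 0 − 12 = -12 (mod 13).
    Reduce coefficients mod 13: 6·t ≡ 1 (mod 13).
    The inverse of 6 mod 13 is 11 (since 6·11 = 66 = 5·13 + 1), so t ≡ 11·1 = 11 ≡ 11 (mod 13).
    Then x = 12 + 45·11 = 507, valid modulo lcm(45, 13) = 585: x ≡ 507 (mod 585).
Verify: 507 mod 5 = 2 ✓, 507 mod 9 = 3 ✓, 507 mod 13 = 0 ✓.

x ≡ 507 (mod 585).


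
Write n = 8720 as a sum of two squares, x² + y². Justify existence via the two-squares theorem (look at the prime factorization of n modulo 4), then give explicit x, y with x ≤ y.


Step 1: Factor n = 8720 = 2^4 · 5 · 109.
Step 2: Check the mod-4 condition on each prime factor: 2 = 2 (special); 5 ≡ 1 (mod 4), exponent 1; 109 ≡ 1 (mod 4), exponent 1.
All primes ≡ 3 (mod 4) appear to even exponent (or don't appear), so by the two-squares theorem n IS expressible as a sum of two squares.
Step 3: Build a representation. Group n = k² · m with k = 4 and m = 5 · 109 = 545 (a product of primes ≡ 1 (mod 4)); a representation of m scales to one of n via (k·x)² + (k·y)² = k²(x² + y²). Each prime p ≡ 1 (mod 4) is itself a sum of two squares; find a² by testing p − a² for a perfect square:
  5: 5 − 1² = 4 = 2² ⇒ 5 = 1² + 2².
  109: 109 − 1² = 108, 109 − 2² = 105, 109 − 3² = 100 = 10² ⇒ 109 = 3² + 10².
  Combine using the Brahmagupta–Fibonacci identity (a² + b²)(c² + d²) = (ac − bd)² + (ad + bc)² = (ac + bd)² + (ad − bc)²:
  5 · 109 = 545: from (1² + 2²)(3² + 10²), take (1·3 − 2·10, 1·10 + 2·3) = (3 − 20, 10 + 6) = (-17, 16); dropping signs (only squares matter) gives (17, 16); check 17² + 16² = 289 + 256 = 545 ✓.
  Scale by k = 4: (4·17, 4·16) = (68, 64).
Step 4: Order so x ≤ y and verify: 64² + 68² = 4096 + 4624 = 8720 = n. ✓

n = 8720 = 64² + 68² (one valid representation with x ≤ y).


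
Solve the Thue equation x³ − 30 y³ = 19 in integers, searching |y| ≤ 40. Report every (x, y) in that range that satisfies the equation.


The equation is x³ - 30y³ = 19. For fixed y, x³ = 30·y³ + 19, so a solution requires the RHS to be a perfect cube.
Strategy: iterate y from -40 to 40, compute RHS = 30·y³ + 19, and check whether it is a (positive or negative) perfect cube.
Check small values of y:
  y = 0: RHS = 19 is not a perfect cube.
  y = 1: RHS = 49 is not a perfect cube.
  y = -1: RHS = -11 is not a perfect cube.
  y = 2: RHS = 259 is not a perfect cube.
  y = -2: RHS = -221 is not a perfect cube.
  y = 3: RHS = 829 is not a perfect cube.
  y = -3: RHS = -791 is not a perfect cube.
Continuing the search up to |y| = 40 finds no solutions either.
No (x, y) in the scanned range satisfies the equation.

No integer solutions with |y| ≤ 40.


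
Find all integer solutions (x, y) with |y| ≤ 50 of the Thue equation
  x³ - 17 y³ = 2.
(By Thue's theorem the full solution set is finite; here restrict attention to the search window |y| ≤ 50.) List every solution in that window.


The equation is x³ - 17y³ = 2. For fixed y, x³ = 17·y³ + 2, so a solution requires the RHS to be a perfect cube.
Strategy: iterate y from -50 to 50, compute RHS = 17·y³ + 2, and check whether it is a (positive or negative) perfect cube.
Check small values of y:
  y = 0: RHS = 2 is not a perfect cube.
  y = 1: RHS = 19 is not a perfect cube.
  y = -1: RHS = -15 is not a perfect cube.
  y = 2: RHS = 138 is not a perfect cube.
  y = -2: RHS = -134 is not a perfect cube.
  y = 3: RHS = 461 is not a perfect cube.
  y = -3: RHS = -457 is not a perfect cube.
Continuing the search up to |y| = 50 finds no solutions either.
No (x, y) in the scanned range satisfies the equation.

No integer solutions with |y| ≤ 50.


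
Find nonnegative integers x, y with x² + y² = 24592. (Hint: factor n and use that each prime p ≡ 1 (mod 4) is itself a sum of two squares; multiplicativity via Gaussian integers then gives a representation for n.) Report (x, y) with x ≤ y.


Step 1: Factor n = 24592 = 2^4 · 29 · 53.
Step 2: Check the mod-4 condition on each prime factor: 2 = 2 (special); 29 ≡ 1 (mod 4), exponent 1; 53 ≡ 1 (mod 4), exponent 1.
All primes ≡ 3 (mod 4) appear to even exponent (or don't appear), so by the two-squares theorem n IS expressible as a sum of two squares.
Step 3: Build a representation. Group n = k² · m with k = 4 and m = 29 · 53 = 1537 (a product of primes ≡ 1 (mod 4)); a representation of m scales to one of n via (k·x)² + (k·y)² = k²(x² + y²). Each prime p ≡ 1 (mod 4) is itself a sum of two squares; find a² by testing p − a² for a perfect square:
  29: 29 − 1² = 28, 29 − 2² = 25 = 5² ⇒ 29 = 2² + 5².
  53: 53 − 1² = 52, 53 − 2² = 49 = 7² ⇒ 53 = 2² + 7².
  Combine using the Brahmagupta–Fibonacci identity (a² + b²)(c² + d²) = (ac − bd)² + (ad + bc)² = (ac + bd)² + (ad − bc)²:
  29 · 53 = 1537: from (2² + 5²)(2² + 7²), take (2·2 − 5·7, 2·7 + 5·2) = (4 − 35, 14 + 10) = (-31, 24); dropping signs (only squares matter) gives (31, 24); check 31² + 24² = 961 + 576 = 1537 ✓.
  Scale by k = 4: (4·31, 4·24) = (124, 96).
Step 4: Order so x ≤ y and verify: 96² + 124² = 9216 + 15376 = 24592 = n. ✓

n = 24592 = 96² + 124² (one valid representation with x ≤ y).


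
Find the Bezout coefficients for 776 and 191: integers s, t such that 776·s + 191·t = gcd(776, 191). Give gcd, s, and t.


Euclidean algorithm on (776, 191) — divide until remainder is 0:
  776 = 4 · 191 + 12
  191 = 15 · 12 + 11
  12 = 1 · 11 + 1
  11 = 11 · 1 + 0
gcd(776, 191) = 1.
Track Bezout coefficients alongside the remainders: start with r₀ = 776 = a·1 + b·0 (s = 1, t = 0) and r₁ = 191 = a·0 + b·1 (s = 0, t = 1); each new remainder r_{k+1} = r_{k-1} − q_k·r_k inherits s_{k+1} = s_{k-1} − q_k·s_k, t_{k+1} = t_{k-1} − q_k·t_k, so r_k = a·s_k + b·t_k at every step:
  q = 4: r = 12, s = 1 − 4·0 = 1, t = 0 − 4·1 = -4  (check: 776·1 + 191·(-4) = 12)
  q = 15: r = 11, s = 0 − 15·1 = -15, t = 1 − 15·(-4) = 61  (check: 776·(-15) + 191·61 = 11)
  q = 1: r = 1, s = 1 − 1·(-15) = 16, t = -4 − 1·61 = -65  (check: 776·16 + 191·(-65) = 1)
The row with r = 1 (the gcd) gives the Bezout coefficients s = 16, t = -65.
Result: 776 · (16) + 191 · (-65) = 1.

gcd(776, 191) = 1; s = 16, t = -65 (check: 776·16 + 191·(-65) = 1).


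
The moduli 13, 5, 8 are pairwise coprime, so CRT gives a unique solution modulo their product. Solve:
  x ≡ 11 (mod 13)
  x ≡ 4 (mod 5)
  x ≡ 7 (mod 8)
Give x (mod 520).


Moduli 13, 5, 8 are pairwise coprime; by CRT there is a unique solution modulo M = 13 · 5 · 8 = 520.
Solve pairwise, accumulating the modulus:
  Start with x ≡ 11 (mod 13).
  Combine with x ≡ 4 (mod 5): since gcd(13, 5) = 1, we get a unique residue mod 65.
    Write x = 11 + 13·t and substitute into x ≡ 4 (mod 5): 13·t ≡ 4 − 11 = -7 (mod 5).
    Reduce coefficients mod 5: 3·t ≡ 3 (mod 5).
    The inverse of 3 mod 5 is 2 (since 3·2 = 6 = 1·5 + 1), so t ≡ 2·3 = 6 ≡ 1 (mod 5).
    Then x = 11 + 13·1 = 24, valid modulo lcm(13, 5) = 65: x ≡ 24 (mod 65).
  Combine with x ≡ 7 (mod 8): since gcd(65, 8) = 1, we get a unique residue mod 520.
    Write x = 24 + 65·t and substitute into x ≡ 7 (mod 8): 65·t ≡ 7 − 24 = -17 (mod 8).
    Reduce coefficients mod 8: 1·t ≡ 7 (mod 8).
    So t ≡ 7 (mod 8).
    Then x = 24 + 65·7 = 479, valid modulo lcm(65, 8) = 520: x ≡ 479 (mod 520).
Verify: 479 mod 13 = 11 ✓, 479 mod 5 = 4 ✓, 479 mod 8 = 7 ✓.

x ≡ 479 (mod 520).


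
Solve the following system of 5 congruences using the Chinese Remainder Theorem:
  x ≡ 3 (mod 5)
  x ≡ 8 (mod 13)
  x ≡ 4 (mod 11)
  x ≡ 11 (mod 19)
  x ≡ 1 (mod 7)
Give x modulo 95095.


Product of moduli M = 5 · 13 · 11 · 19 · 7 = 95095.
Merge one congruence at a time:
  Start: x ≡ 3 (mod 5).
  Combine with x ≡ 8 (mod 13); new modulus lcm = 65.
    Write x = 3 + 5·t and substitute into x ≡ 8 (mod 13): 5·t ≡ 8 − 3 = 5 (mod 13).
    The inverse of 5 mod 13 is 8 (since 5·8 = 40 = 3·13 + 1), so t ≡ 8·5 = 40 ≡ 1 (mod 13).
    Then x = 3 + 5·1 = 8, valid modulo lcm(5, 13) = 65: x ≡ 8 (mod 65).
  Combine with x ≡ 4 (mod 11); new modulus lcm = 715.
    Write x = 8 + 65·t and substitute into x ≡ 4 (mod 11): 65·t ≡ 4 − 8 = -4 (mod 11).
    Reduce coefficients mod 11: 10·t ≡ 7 (mod 11).
    The inverse of 10 mod 11 is 10 (since 10·10 = 100 = 9·11 + 1), so t ≡ 10·7 = 70 ≡ 4 (mod 11).
    Then x = 8 + 65·4 = 268, valid modulo lcm(65, 11) = 715: x ≡ 268 (mod 715).
  Combine with x ≡ 11 (mod 19); new modulus lcm = 13585.
    Write x = 268 + 715·t and substitute into x ≡ 11 (mod 19): 715·t ≡ 11 − 268 = -257 (mod 19).
    Reduce coefficients mod 19: 12·t ≡ 9 (mod 19).
    The inverse of 12 mod 19 is 8 (since 12·8 = 96 = 5·19 + 1), so t ≡ 8·9 = 72 ≡ 15 (mod 19).
    Then x = 268 + 715·15 = 10993, valid modulo lcm(715, 19) = 13585: x ≡ 10993 (mod 13585).
  Combine with x ≡ 1 (mod 7); new modulus lcm = 95095.
    Write x = 10993 + 13585·t and substitute into x ≡ 1 (mod 7): 13585·t ≡ 1 − 10993 = -10992 (mod 7).
    Reduce coefficients mod 7: 5·t ≡ 5 (mod 7).
    The inverse of 5 mod 7 is 3 (since 5·3 = 15 = 2·7 + 1), so t ≡ 3·5 = 15 ≡ 1 (mod 7).
    Then x = 10993 + 13585·1 = 24578, valid modulo lcm(13585, 7) = 95095: x ≡ 24578 (mod 95095).
Verify against each original: 24578 mod 5 = 3, 24578 mod 13 = 8, 24578 mod 11 = 4, 24578 mod 19 = 11, 24578 mod 7 = 1.

x ≡ 24578 (mod 95095).


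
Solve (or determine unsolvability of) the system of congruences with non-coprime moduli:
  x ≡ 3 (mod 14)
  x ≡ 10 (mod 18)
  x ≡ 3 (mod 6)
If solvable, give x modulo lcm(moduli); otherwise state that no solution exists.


Moduli 14, 18, 6 are not pairwise coprime, so CRT works modulo lcm(m_i) when all pairwise compatibility conditions hold.
Pairwise compatibility: gcd(m_i, m_j) must divide a_i - a_j for every pair.
Merge one congruence at a time:
  Start: x ≡ 3 (mod 14).
  Combine with x ≡ 10 (mod 18): gcd(14, 18) = 2, and 10 - 3 = 7 is NOT divisible by 2.
    ⇒ system is inconsistent (no integer solution).

No solution (the system is inconsistent).


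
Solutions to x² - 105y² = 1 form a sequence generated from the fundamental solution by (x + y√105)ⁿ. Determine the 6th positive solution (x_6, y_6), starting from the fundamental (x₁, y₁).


Step 1: Find the fundamental solution (x₁, y₁) of x² - 105y² = 1.
  Expand √105 as a continued fraction. a₀ = ⌊√105⌋ = 10; iterate m_{k+1} = d_k·a_k − m_k, d_{k+1} = (105 − m_{k+1}²)/d_k, a_{k+1} = ⌊(a₀ + m_{k+1})/d_{k+1}⌋ (starting m₀ = 0, d₀ = 1), with convergents p_k = a_k·p_{k-1} + p_{k-2}, q_k = a_k·q_{k-1} + q_{k-2} (p₋₁ = 1, q₋₁ = 0):
  k = 0: a₀ = 10; p₀/q₀ = 10/1; p₀² − 105·q₀² = 100 − 105 = -5.
  k = 1: m = 10, d = 5, a = ⌊(10 + 10)/5⌋ = 4; p/q = (4·10 + 1)/(4·1 + 0) = 41/4; p² − 105·q² = 1681 − 1680 = 1.
  The first convergent with p² − 105·q² = 1 gives the fundamental solution (x₁, y₁) = (41, 4).
Step 2: Apply the recurrence (x_{n+1}, y_{n+1}) = (x₁x_n + 105y₁y_n, x₁y_n + y₁x_n) repeatedly.
  From (x_1, y_1) = (41, 4): x_2 = 41·41 + 105·4·4 = 3361; y_2 = 41·4 + 4·41 = 328.
  From (x_2, y_2) = (3361, 328): x_3 = 41·3361 + 105·4·328 = 275561; y_3 = 41·328 + 4·3361 = 26892.
  From (x_3, y_3) = (275561, 26892): x_4 = 41·275561 + 105·4·26892 = 22592641; y_4 = 41·26892 + 4·275561 = 2204816.
  From (x_4, y_4) = (22592641, 2204816): x_5 = 41·22592641 + 105·4·2204816 = 1852321001; y_5 = 41·2204816 + 4·22592641 = 180768020.
  From (x_5, y_5) = (1852321001, 180768020): x_6 = 41·1852321001 + 105·4·180768020 = 151867729441; y_6 = 41·180768020 + 4·1852321001 = 14820772824.
Step 3: Verify x_6² - 105·y_6² = 23063807245564778172481 - 23063807245564778172480 = 1 (should be 1). ✓

(x_1, y_1) = (41, 4); (x_6, y_6) = (151867729441, 14820772824).


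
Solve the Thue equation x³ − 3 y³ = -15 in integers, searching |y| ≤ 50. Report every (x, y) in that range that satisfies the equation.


The equation is x³ - 3y³ = -15. For fixed y, x³ = 3·y³ − 15, so a solution requires the RHS to be a perfect cube.
Strategy: iterate y from -50 to 50, compute RHS = 3·y³ − 15, and check whether it is a (positive or negative) perfect cube.
Check small values of y:
  y = 0: RHS = -15 is not a perfect cube.
  y = 1: RHS = -12 is not a perfect cube.
  y = -1: RHS = -18 is not a perfect cube.
  y = 2: RHS = 9 is not a perfect cube.
  y = -2: RHS = -39 is not a perfect cube.
  y = 3: RHS = 66 is not a perfect cube.
  y = -3: RHS = -96 is not a perfect cube.
Continuing the search up to |y| = 50 finds no solutions either.
No (x, y) in the scanned range satisfies the equation.

No integer solutions with |y| ≤ 50.


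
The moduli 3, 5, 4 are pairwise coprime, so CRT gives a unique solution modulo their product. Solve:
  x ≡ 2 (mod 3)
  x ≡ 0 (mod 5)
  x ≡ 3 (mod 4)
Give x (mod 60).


Moduli 3, 5, 4 are pairwise coprime; by CRT there is a unique solution modulo M = 3 · 5 · 4 = 60.
Solve pairwise, accumulating the modulus:
  Start with x ≡ 2 (mod 3).
  Combine with x ≡ 0 (mod 5): since gcd(3, 5) = 1, we get a unique residue mod 15.
    Write x = 2 + 3·t and substitute into x ≡ 0 (mod 5): 3·t ≡ 0 − 2 = -2 (mod 5).
    Reduce coefficients mod 5: 3·t ≡ 3 (mod 5).
    The inverse of 3 mod 5 is 2 (since 3·2 = 6 = 1·5 + 1), so t ≡ 2·3 = 6 ≡ 1 (mod 5).
    Then x = 2 + 3·1 = 5, valid modulo lcm(3, 5) = 15: x ≡ 5 (mod 15).
  Combine with x ≡ 3 (mod 4): since gcd(15, 4) = 1, we get a unique residue mod 60.
    Write x = 5 + 15·t and substitute into x ≡ 3 (mod 4): 15·t ≡ 3 − 5 = -2 (mod 4).
    Reduce coefficients mod 4: 3·t ≡ 2 (mod 4).
    The inverse of 3 mod 4 is 3 (since 3·3 = 9 = 2·4 + 1), so t ≡ 3·2 = 6 ≡ 2 (mod 4).
    Then x = 5 + 15·2 = 35, valid modulo lcm(15, 4) = 60: x ≡ 35 (mod 60).
Verify: 35 mod 3 = 2 ✓, 35 mod 5 = 0 ✓, 35 mod 4 = 3 ✓.

x ≡ 35 (mod 60).


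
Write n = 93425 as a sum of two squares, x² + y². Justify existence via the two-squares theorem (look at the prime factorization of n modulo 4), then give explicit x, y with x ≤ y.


Step 1: Factor n = 93425 = 5^2 · 37 · 101.
Step 2: Check the mod-4 condition on each prime factor: 5 ≡ 1 (mod 4), exponent 2; 37 ≡ 1 (mod 4), exponent 1; 101 ≡ 1 (mod 4), exponent 1.
All primes ≡ 3 (mod 4) appear to even exponent (or don't appear), so by the two-squares theorem n IS expressible as a sum of two squares.
Step 3: Build a representation. Group n = k² · m with k = 5 and m = 37 · 101 = 3737 (a product of primes ≡ 1 (mod 4)); a representation of m scales to one of n via (k·x)² + (k·y)² = k²(x² + y²). Each prime p ≡ 1 (mod 4) is itself a sum of two squares; find a² by testing p − a² for a perfect square:
  37: 37 − 1² = 36 = 6² ⇒ 37 = 1² + 6².
  101: 101 − 1² = 100 = 10² ⇒ 101 = 1² + 10².
  Combine using the Brahmagupta–Fibonacci identity (a² + b²)(c² + d²) = (ac − bd)² + (ad + bc)² = (ac + bd)² + (ad − bc)²:
  37 · 101 = 3737: from (1² + 6²)(1² + 10²), take (1·1 − 6·10, 1·10 + 6·1) = (1 − 60, 10 + 6) = (-59, 16); dropping signs (only squares matter) gives (59, 16); check 59² + 16² = 3481 + 256 = 3737 ✓.
  Scale by k = 5: (5·59, 5·16) = (295, 80).
Step 4: Order so x ≤ y and verify: 80² + 295² = 6400 + 87025 = 93425 = n. ✓

n = 93425 = 80² + 295² (one valid representation with x ≤ y).


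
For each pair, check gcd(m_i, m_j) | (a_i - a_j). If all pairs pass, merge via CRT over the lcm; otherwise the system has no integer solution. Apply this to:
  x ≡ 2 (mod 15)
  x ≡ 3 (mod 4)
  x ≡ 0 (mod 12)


Moduli 15, 4, 12 are not pairwise coprime, so CRT works modulo lcm(m_i) when all pairwise compatibility conditions hold.
Pairwise compatibility: gcd(m_i, m_j) must divide a_i - a_j for every pair.
Merge one congruence at a time:
  Start: x ≡ 2 (mod 15).
  Combine with x ≡ 3 (mod 4): gcd(15, 4) = 1; 3 - 2 = 1, which IS divisible by 1, so compatible.
    Write x = 2 + 15·t and substitute into x ≡ 3 (mod 4): 15·t ≡ 3 − 2 = 1 (mod 4).
    Reduce coefficients mod 4: 3·t ≡ 1 (mod 4).
    The inverse of 3 mod 4 is 3 (since 3·3 = 9 = 2·4 + 1), so t ≡ 3·1 = 3 ≡ 3 (mod 4).
    Then x = 2 + 15·3 = 47, valid modulo lcm(15, 4) = 60: x ≡ 47 (mod 60).
  Combine with x ≡ 0 (mod 12): gcd(60, 12) = 12, and 0 - 47 = -47 is NOT divisible by 12.
    ⇒ system is inconsistent (no integer solution).

No solution (the system is inconsistent).


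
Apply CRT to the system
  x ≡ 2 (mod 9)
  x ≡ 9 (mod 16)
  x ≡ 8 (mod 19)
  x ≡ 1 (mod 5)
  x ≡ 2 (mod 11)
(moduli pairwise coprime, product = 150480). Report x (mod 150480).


Product of moduli M = 9 · 16 · 19 · 5 · 11 = 150480.
Merge one congruence at a time:
  Start: x ≡ 2 (mod 9).
  Combine with x ≡ 9 (mod 16); new modulus lcm = 144.
    Write x = 2 + 9·t and substitute into x ≡ 9 (mod 16): 9·t ≡ 9 − 2 = 7 (mod 16).
    The inverse of 9 mod 16 is 9 (since 9·9 = 81 = 5·16 + 1), so t ≡ 9·7 = 63 ≡ 15 (mod 16).
    Then x = 2 + 9·15 = 137, valid modulo lcm(9, 16) = 144: x ≡ 137 (mod 144).
  Combine with x ≡ 8 (mod 19); new modulus lcm = 2736.
    Write x = 137 + 144·t and substitute into x ≡ 8 (mod 19): 144·t ≡ 8 − 137 = -129 (mod 19).
    Reduce coefficients mod 19: 11·t ≡ 4 (mod 19).
    The inverse of 11 mod 19 is 7 (since 11·7 = 77 = 4·19 + 1), so t ≡ 7·4 = 28 ≡ 9 (mod 19).
    Then x = 137 + 144·9 = 1433, valid modulo lcm(144, 19) = 2736: x ≡ 1433 (mod 2736).
  Combine with x ≡ 1 (mod 5); new modulus lcm = 13680.
    Write x = 1433 + 2736·t and substitute into x ≡ 1 (mod 5): 2736·t ≡ 1 − 1433 = -1432 (mod 5).
    Reduce coefficients mod 5: 1·t ≡ 3 (mod 5).
    So t ≡ 3 (mod 5).
    Then x = 1433 + 2736·3 = 9641, valid modulo lcm(2736, 5) = 13680: x ≡ 9641 (mod 13680).
  Combine with x ≡ 2 (mod 11); new modulus lcm = 150480.
    Write x = 9641 + 13680·t and substitute into x ≡ 2 (mod 11): 13680·t ≡ 2 − 9641 = -9639 (mod 11).
    Reduce coefficients mod 11: 7·t ≡ 8 (mod 11).
    The inverse of 7 mod 11 is 8 (since 7·8 = 56 = 5·11 + 1), so t ≡ 8·8 = 64 ≡ 9 (mod 11).
    Then x = 9641 + 13680·9 = 132761, valid modulo lcm(13680, 11) = 150480: x ≡ 132761 (mod 150480).
Verify against each original: 132761 mod 9 = 2, 132761 mod 16 = 9, 132761 mod 19 = 8, 132761 mod 5 = 1, 132761 mod 11 = 2.

x ≡ 132761 (mod 150480).


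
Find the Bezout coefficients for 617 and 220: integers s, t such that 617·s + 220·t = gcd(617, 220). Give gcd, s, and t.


Euclidean algorithm on (617, 220) — divide until remainder is 0:
  617 = 2 · 220 + 177
  220 = 1 · 177 + 43
  177 = 4 · 43 + 5
  43 = 8 · 5 + 3
  5 = 1 · 3 + 2
  3 = 1 · 2 + 1
  2 = 2 · 1 + 0
gcd(617, 220) = 1.
Track Bezout coefficients alongside the remainders: start with r₀ = 617 = a·1 + b·0 (s = 1, t = 0) and r₁ = 220 = a·0 + b·1 (s = 0, t = 1); each new remainder r_{k+1} = r_{k-1} − q_k·r_k inherits s_{k+1} = s_{k-1} − q_k·s_k, t_{k+1} = t_{k-1} − q_k·t_k, so r_k = a·s_k + b·t_k at every step:
  q = 2: r = 177, s = 1 − 2·0 = 1, t = 0 − 2·1 = -2  (check: 617·1 + 220·(-2) = 177)
  q = 1: r = 43, s = 0 − 1·1 = -1, t = 1 − 1·(-2) = 3  (check: 617·(-1) + 220·3 = 43)
  q = 4: r = 5, s = 1 − 4·(-1) = 5, t = -2 − 4·3 = -14  (check: 617·5 + 220·(-14) = 5)
  q = 8: r = 3, s = -1 − 8·5 = -41, t = 3 − 8·(-14) = 115  (check: 617·(-41) + 220·115 = 3)
  q = 1: r = 2, s = 5 − 1·(-41) = 46, t = -14 − 1·115 = -129  (check: 617·46 + 220·(-129) = 2)
  q = 1: r = 1, s = -41 − 1·46 = -87, t = 115 − 1·(-129) = 244  (check: 617·(-87) + 220·244 = 1)
The row with r = 1 (the gcd) gives the Bezout coefficients s = -87, t = 244.
Result: 617 · (-87) + 220 · (244) = 1.

gcd(617, 220) = 1; s = -87, t = 244 (check: 617·(-87) + 220·244 = 1).


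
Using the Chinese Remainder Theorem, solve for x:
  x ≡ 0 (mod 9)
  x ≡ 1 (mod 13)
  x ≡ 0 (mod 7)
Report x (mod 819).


Moduli 9, 13, 7 are pairwise coprime; by CRT there is a unique solution modulo M = 9 · 13 · 7 = 819.
Solve pairwise, accumulating the modulus:
  Start with x ≡ 0 (mod 9).
  Combine with x ≡ 1 (mod 13): since gcd(9, 13) = 1, we get a unique residue mod 117.
    Write x = 0 + 9·t and substitute into x ≡ 1 (mod 13): 9·t ≡ 1 − 0 = 1 (mod 13).
    The inverse of 9 mod 13 is 3 (since 9·3 = 27 = 2·13 + 1), so t ≡ 3·1 = 3 ≡ 3 (mod 13).
    Then x = 0 + 9·3 = 27, valid modulo lcm(9, 13) = 117: x ≡ 27 (mod 117).
  Combine with x ≡ 0 (mod 7): since gcd(117, 7) = 1, we get a unique residue mod 819.
    Write x = 27 + 117·t and substitute into x ≡ 0 (mod 7): 117·t ≡ 0 − 27 = -27 (mod 7).
    Reduce coefficients mod 7: 5·t ≡ 1 (mod 7).
    The inverse of 5 mod 7 is 3 (since 5·3 = 15 = 2·7 + 1), so t ≡ 3·1 = 3 ≡ 3 (mod 7).
    Then x = 27 + 117·3 = 378, valid modulo lcm(117, 7) = 819: x ≡ 378 (mod 819).
Verify: 378 mod 9 = 0 ✓, 378 mod 13 = 1 ✓, 378 mod 7 = 0 ✓.

x ≡ 378 (mod 819).


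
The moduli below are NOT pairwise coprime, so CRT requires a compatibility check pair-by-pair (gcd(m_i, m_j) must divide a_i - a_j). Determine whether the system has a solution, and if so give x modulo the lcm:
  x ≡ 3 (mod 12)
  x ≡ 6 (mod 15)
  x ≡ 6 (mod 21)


Moduli 12, 15, 21 are not pairwise coprime, so CRT works modulo lcm(m_i) when all pairwise compatibility conditions hold.
Pairwise compatibility: gcd(m_i, m_j) must divide a_i - a_j for every pair.
Merge one congruence at a time:
  Start: x ≡ 3 (mod 12).
  Combine with x ≡ 6 (mod 15): gcd(12, 15) = 3; 6 - 3 = 3, which IS divisible by 3, so compatible.
    Write x = 3 + 12·t and substitute into x ≡ 6 (mod 15): 12·t ≡ 6 − 3 = 3 (mod 15).
    Divide the congruence (and modulus) by g = 3: 4·t ≡ 1 (mod 5).
    The inverse of 4 mod 5 is 4 (since 4·4 = 16 = 3·5 + 1), so t ≡ 4·1 = 4 ≡ 4 (mod 5).
    Then x = 3 + 12·4 = 51, valid modulo lcm(12, 15) = 60: x ≡ 51 (mod 60).
  Combine with x ≡ 6 (mod 21): gcd(60, 21) = 3; 6 - 51 = -45, which IS divisible by 3, so compatible.
    Write x = 51 + 60·t and substitute into x ≡ 6 (mod 21): 60·t ≡ 6 − 51 = -45 (mod 21).
    Divide the congruence (and modulus) by g = 3: 20·t ≡ -15 (mod 7).
    Reduce coefficients mod 7: 6·t ≡ 6 (mod 7).
    The inverse of 6 mod 7 is 6 (since 6·6 = 36 = 5·7 + 1), so t ≡ 6·6 = 36 ≡ 1 (mod 7).
    Then x = 51 + 60·1 = 111, valid modulo lcm(60, 21) = 420: x ≡ 111 (mod 420).
Verify: 111 mod 12 = 3, 111 mod 15 = 6, 111 mod 21 = 6.

x ≡ 111 (mod 420).


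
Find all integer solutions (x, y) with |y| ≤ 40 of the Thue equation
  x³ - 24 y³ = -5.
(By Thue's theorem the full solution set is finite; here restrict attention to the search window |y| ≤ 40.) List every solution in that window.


The equation is x³ - 24y³ = -5. For fixed y, x³ = 24·y³ − 5, so a solution requires the RHS to be a perfect cube.
Strategy: iterate y from -40 to 40, compute RHS = 24·y³ − 5, and check whether it is a (positive or negative) perfect cube.
Check small values of y:
  y = 0: RHS = -5 is not a perfect cube.
  y = 1: RHS = 19 is not a perfect cube.
  y = -1: RHS = -29 is not a perfect cube.
  y = 2: RHS = 187 is not a perfect cube.
  y = -2: RHS = -197 is not a perfect cube.
  y = 3: RHS = 643 is not a perfect cube.
  y = -3: RHS = -653 is not a perfect cube.
Continuing the search up to |y| = 40 finds no solutions either.
No (x, y) in the scanned range satisfies the equation.

No integer solutions with |y| ≤ 40.


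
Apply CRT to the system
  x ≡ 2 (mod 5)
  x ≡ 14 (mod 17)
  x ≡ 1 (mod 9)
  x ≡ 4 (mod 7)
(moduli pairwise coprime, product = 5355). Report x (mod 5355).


Product of moduli M = 5 · 17 · 9 · 7 = 5355.
Merge one congruence at a time:
  Start: x ≡ 2 (mod 5).
  Combine with x ≡ 14 (mod 17); new modulus lcm = 85.
    Write x = 2 + 5·t and substitute into x ≡ 14 (mod 17): 5·t ≡ 14 − 2 = 12 (mod 17).
    The inverse of 5 mod 17 is 7 (since 5·7 = 35 = 2·17 + 1), so t ≡ 7·12 = 84 ≡ 16 (mod 17).
    Then x = 2 + 5·16 = 82, valid modulo lcm(5, 17) = 85: x ≡ 82 (mod 85).
  Combine with x ≡ 1 (mod 9); new modulus lcm = 765.
    Write x = 82 + 85·t and substitute into x ≡ 1 (mod 9): 85·t ≡ 1 − 82 = -81 (mod 9).
    Reduce coefficients mod 9: 4·t ≡ 0 (mod 9).
    The inverse of 4 mod 9 is 7 (since 4·7 = 28 = 3·9 + 1), so t ≡ 7·0 = 0 ≡ 0 (mod 9).
    Then x = 82 + 85·0 = 82, valid modulo lcm(85, 9) = 765: x ≡ 82 (mod 765).
  Combine with x ≡ 4 (mod 7); new modulus lcm = 5355.
    Write x = 82 + 765·t and substitute into x ≡ 4 (mod 7): 765·t ≡ 4 − 82 = -78 (mod 7).
    Reduce coefficients mod 7: 2·t ≡ 6 (mod 7).
    The inverse of 2 mod 7 is 4 (since 2·4 = 8 = 1·7 + 1), so t ≡ 4·6 = 24 ≡ 3 (mod 7).
    Then x = 82 + 765·3 = 2377, valid modulo lcm(765, 7) = 5355: x ≡ 2377 (mod 5355).
Verify against each original: 2377 mod 5 = 2, 2377 mod 17 = 14, 2377 mod 9 = 1, 2377 mod 7 = 4.

x ≡ 2377 (mod 5355).


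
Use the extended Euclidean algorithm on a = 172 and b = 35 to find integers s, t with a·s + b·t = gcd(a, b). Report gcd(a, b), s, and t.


Euclidean algorithm on (172, 35) — divide until remainder is 0:
  172 = 4 · 35 + 32
  35 = 1 · 32 + 3
  32 = 10 · 3 + 2
  3 = 1 · 2 + 1
  2 = 2 · 1 + 0
gcd(172, 35) = 1.
Track Bezout coefficients alongside the remainders: start with r₀ = 172 = a·1 + b·0 (s = 1, t = 0) and r₁ = 35 = a·0 + b·1 (s = 0, t = 1); each new remainder r_{k+1} = r_{k-1} − q_k·r_k inherits s_{k+1} = s_{k-1} − q_k·s_k, t_{k+1} = t_{k-1} − q_k·t_k, so r_k = a·s_k + b·t_k at every step:
  q = 4: r = 32, s = 1 − 4·0 = 1, t = 0 − 4·1 = -4  (check: 172·1 + 35·(-4) = 32)
  q = 1: r = 3, s = 0 − 1·1 = -1, t = 1 − 1·(-4) = 5  (check: 172·(-1) + 35·5 = 3)
  q = 10: r = 2, s = 1 − 10·(-1) = 11, t = -4 − 10·5 = -54  (check: 172·11 + 35·(-54) = 2)
  q = 1: r = 1, s = -1 − 1·11 = -12, t = 5 − 1·(-54) = 59  (check: 172·(-12) + 35·59 = 1)
The row with r = 1 (the gcd) gives the Bezout coefficients s = -12, t = 59.
Result: 172 · (-12) + 35 · (59) = 1.

gcd(172, 35) = 1; s = -12, t = 59 (check: 172·(-12) + 35·59 = 1).


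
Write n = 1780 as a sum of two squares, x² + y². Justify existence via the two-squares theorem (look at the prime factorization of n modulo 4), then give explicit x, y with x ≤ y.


Step 1: Factor n = 1780 = 2^2 · 5 · 89.
Step 2: Check the mod-4 condition on each prime factor: 2 = 2 (special); 5 ≡ 1 (mod 4), exponent 1; 89 ≡ 1 (mod 4), exponent 1.
All primes ≡ 3 (mod 4) appear to even exponent (or don't appear), so by the two-squares theorem n IS expressible as a sum of two squares.
Step 3: Build a representation. Group n = k² · m with k = 2 and m = 5 · 89 = 445 (a product of primes ≡ 1 (mod 4)); a representation of m scales to one of n via (k·x)² + (k·y)² = k²(x² + y²). Each prime p ≡ 1 (mod 4) is itself a sum of two squares; find a² by testing p − a² for a perfect square:
  5: 5 − 1² = 4 = 2² ⇒ 5 = 1² + 2².
  89: 89 − 1² = 88, 89 − 2² = 85, 89 − 3² = 80, 89 − 4² = 73, 89 − 5² = 64 = 8² ⇒ 89 = 5² + 8².
  Combine using the Brahmagupta–Fibonacci identity (a² + b²)(c² + d²) = (ac − bd)² + (ad + bc)² = (ac + bd)² + (ad − bc)²:
  5 · 89 = 445: from (1² + 2²)(5² + 8²), take (1·5 − 2·8, 1·8 + 2·5) = (5 − 16, 8 + 10) = (-11, 18); dropping signs (only squares matter) gives (11, 18); check 11² + 18² = 121 + 324 = 445 ✓.
  Scale by k = 2: (2·11, 2·18) = (22, 36).
Step 4: Order so x ≤ y and verify: 22² + 36² = 484 + 1296 = 1780 = n. ✓

n = 1780 = 22² + 36² (one valid representation with x ≤ y).


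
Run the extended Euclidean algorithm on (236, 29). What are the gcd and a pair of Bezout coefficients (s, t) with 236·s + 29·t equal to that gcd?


Euclidean algorithm on (236, 29) — divide until remainder is 0:
  236 = 8 · 29 + 4
  29 = 7 · 4 + 1
  4 = 4 · 1 + 0
gcd(236, 29) = 1.
Track Bezout coefficients alongside the remainders: start with r₀ = 236 = a·1 + b·0 (s = 1, t = 0) and r₁ = 29 = a·0 + b·1 (s = 0, t = 1); each new remainder r_{k+1} = r_{k-1} − q_k·r_k inherits s_{k+1} = s_{k-1} − q_k·s_k, t_{k+1} = t_{k-1} − q_k·t_k, so r_k = a·s_k + b·t_k at every step:
  q = 8: r = 4, s = 1 − 8·0 = 1, t = 0 − 8·1 = -8  (check: 236·1 + 29·(-8) = 4)
  q = 7: r = 1, s = 0 − 7·1 = -7, t = 1 − 7·(-8) = 57  (check: 236·(-7) + 29·57 = 1)
The row with r = 1 (the gcd) gives the Bezout coefficients s = -7, t = 57.
Result: 236 · (-7) + 29 · (57) = 1.

gcd(236, 29) = 1; s = -7, t = 57 (check: 236·(-7) + 29·57 = 1).


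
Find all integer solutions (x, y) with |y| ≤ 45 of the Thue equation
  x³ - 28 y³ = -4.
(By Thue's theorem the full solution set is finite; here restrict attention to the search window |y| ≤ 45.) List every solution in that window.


The equation is x³ - 28y³ = -4. For fixed y, x³ = 28·y³ − 4, so a solution requires the RHS to be a perfect cube.
Strategy: iterate y from -45 to 45, compute RHS = 28·y³ − 4, and check whether it is a (positive or negative) perfect cube.
Check small values of y:
  y = 0: RHS = -4 is not a perfect cube.
  y = 1: RHS = 24 is not a perfect cube.
  y = -1: RHS = -32 is not a perfect cube.
  y = 2: RHS = 220 is not a perfect cube.
  y = -2: RHS = -228 is not a perfect cube.
  y = 3: RHS = 752 is not a perfect cube.
  y = -3: RHS = -760 is not a perfect cube.
Continuing the search up to |y| = 45 finds no solutions either.
No (x, y) in the scanned range satisfies the equation.

No integer solutions with |y| ≤ 45.


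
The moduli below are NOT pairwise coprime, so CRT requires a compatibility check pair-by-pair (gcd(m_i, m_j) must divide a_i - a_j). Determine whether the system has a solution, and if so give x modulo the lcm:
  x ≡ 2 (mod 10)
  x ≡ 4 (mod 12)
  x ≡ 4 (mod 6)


Moduli 10, 12, 6 are not pairwise coprime, so CRT works modulo lcm(m_i) when all pairwise compatibility conditions hold.
Pairwise compatibility: gcd(m_i, m_j) must divide a_i - a_j for every pair.
Merge one congruence at a time:
  Start: x ≡ 2 (mod 10).
  Combine with x ≡ 4 (mod 12): gcd(10, 12) = 2; 4 - 2 = 2, which IS divisible by 2, so compatible.
    Write x = 2 + 10·t and substitute into x ≡ 4 (mod 12): 10·t ≡ 4 − 2 = 2 (mod 12).
    Divide the congruence (and modulus) by g = 2: 5·t ≡ 1 (mod 6).
    The inverse of 5 mod 6 is 5 (since 5·5 = 25 = 4·6 + 1), so t ≡ 5·1 = 5 ≡ 5 (mod 6).
    Then x = 2 + 10·5 = 52, valid modulo lcm(10, 12) = 60: x ≡ 52 (mod 60).
  Combine with x ≡ 4 (mod 6): gcd(60, 6) = 6; 4 - 52 = -48, which IS divisible by 6, so compatible.
    Write x = 52 + 60·t and substitute into x ≡ 4 (mod 6): 60·t ≡ 4 − 52 = -48 (mod 6).
    Divide the congruence (and modulus) by g = 6: 10·t ≡ -8 (mod 1).
    Modulo 1 every t works; take t = 0.
    Then x = 52 + 60·0 = 52, valid modulo lcm(60, 6) = 60: x ≡ 52 (mod 60).
Verify: 52 mod 10 = 2, 52 mod 12 = 4, 52 mod 6 = 4.

x ≡ 52 (mod 60).


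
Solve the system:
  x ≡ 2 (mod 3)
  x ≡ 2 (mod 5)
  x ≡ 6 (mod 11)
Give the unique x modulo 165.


Moduli 3, 5, 11 are pairwise coprime; by CRT there is a unique solution modulo M = 3 · 5 · 11 = 165.
Solve pairwise, accumulating the modulus:
  Start with x ≡ 2 (mod 3).
  Combine with x ≡ 2 (mod 5): since gcd(3, 5) = 1, we get a unique residue mod 15.
    Write x = 2 + 3·t and substitute into x ≡ 2 (mod 5): 3·t ≡ 2 − 2 = 0 (mod 5).
    The inverse of 3 mod 5 is 2 (since 3·2 = 6 = 1·5 + 1), so t ≡ 2·0 = 0 ≡ 0 (mod 5).
    Then x = 2 + 3·0 = 2, valid modulo lcm(3, 5) = 15: x ≡ 2 (mod 15).
  Combine with x ≡ 6 (mod 11): since gcd(15, 11) = 1, we get a unique residue mod 165.
    Write x = 2 + 15·t and substitute into x ≡ 6 (mod 11): 15·t ≡ 6 − 2 = 4 (mod 11).
    Reduce coefficients mod 11: 4·t ≡ 4 (mod 11).
    The inverse of 4 mod 11 is 3 (since 4·3 = 12 = 1·11 + 1), so t ≡ 3·4 = 12 ≡ 1 (mod 11).
    Then x = 2 + 15·1 = 17, valid modulo lcm(15, 11) = 165: x ≡ 17 (mod 165).
Verify: 17 mod 3 = 2 ✓, 17 mod 5 = 2 ✓, 17 mod 11 = 6 ✓.

x ≡ 17 (mod 165).


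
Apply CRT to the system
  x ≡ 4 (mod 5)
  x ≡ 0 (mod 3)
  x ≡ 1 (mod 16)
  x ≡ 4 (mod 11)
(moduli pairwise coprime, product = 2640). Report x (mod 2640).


Product of moduli M = 5 · 3 · 16 · 11 = 2640.
Merge one congruence at a time:
  Start: x ≡ 4 (mod 5).
  Combine with x ≡ 0 (mod 3); new modulus lcm = 15.
    Write x = 4 + 5·t and substitute into x ≡ 0 (mod 3): 5·t ≡ 0 − 4 = -4 (mod 3).
    Reduce coefficients mod 3: 2·t ≡ 2 (mod 3).
    The inverse of 2 mod 3 is 2 (since 2·2 = 4 = 1·3 + 1), so t ≡ 2·2 = 4 ≡ 1 (mod 3).
    Then x = 4 + 5·1 = 9, valid modulo lcm(5, 3) = 15: x ≡ 9 (mod 15).
  Combine with x ≡ 1 (mod 16); new modulus lcm = 240.
    Write x = 9 + 15·t and substitute into x ≡ 1 (mod 16): 15·t ≡ 1 − 9 = -8 (mod 16).
    Reduce coefficients mod 16: 15·t ≡ 8 (mod 16).
    The inverse of 15 mod 16 is 15 (since 15·15 = 225 = 14·16 + 1), so t ≡ 15·8 = 120 ≡ 8 (mod 16).
    Then x = 9 + 15·8 = 129, valid modulo lcm(15, 16) = 240: x ≡ 129 (mod 240).
  Combine with x ≡ 4 (mod 11); new modulus lcm = 2640.
    Write x = 129 + 240·t and substitute into x ≡ 4 (mod 11): 240·t ≡ 4 − 129 = -125 (mod 11).
    Reduce coefficients mod 11: 9·t ≡ 7 (mod 11).
    The inverse of 9 mod 11 is 5 (since 9·5 = 45 = 4·11 + 1), so t ≡ 5·7 = 35 ≡ 2 (mod 11).
    Then x = 129 + 240·2 = 609, valid modulo lcm(240, 11) = 2640: x ≡ 609 (mod 2640).
Verify against each original: 609 mod 5 = 4, 609 mod 3 = 0, 609 mod 16 = 1, 609 mod 11 = 4.

x ≡ 609 (mod 2640).
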